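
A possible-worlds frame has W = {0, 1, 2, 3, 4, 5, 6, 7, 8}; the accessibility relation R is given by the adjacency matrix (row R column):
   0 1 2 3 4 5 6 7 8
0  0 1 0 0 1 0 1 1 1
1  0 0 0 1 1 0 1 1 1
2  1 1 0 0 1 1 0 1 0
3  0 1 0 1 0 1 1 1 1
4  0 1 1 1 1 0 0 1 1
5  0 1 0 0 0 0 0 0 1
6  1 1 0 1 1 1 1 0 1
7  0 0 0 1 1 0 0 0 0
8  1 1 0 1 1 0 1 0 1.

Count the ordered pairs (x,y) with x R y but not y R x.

14

Enumerating: (0,1), (0,4), (0,7), (1,7), (2,0), (2,1), (2,5), (2,7), (3,5), (4,3), (5,1), (5,8), (6,4), (6,5).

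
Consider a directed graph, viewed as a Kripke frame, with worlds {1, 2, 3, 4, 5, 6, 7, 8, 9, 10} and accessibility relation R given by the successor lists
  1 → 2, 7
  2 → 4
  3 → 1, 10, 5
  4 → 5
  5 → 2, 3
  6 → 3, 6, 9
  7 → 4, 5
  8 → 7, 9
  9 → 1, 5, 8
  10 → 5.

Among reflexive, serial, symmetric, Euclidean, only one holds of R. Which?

Reflexive: no — 1 is not related to itself.
Serial: yes — every world has a successor (e.g. 1 R 2).
Symmetric: no — 1 R 2 but not 2 R 1.
Euclidean: no — 1 R 2 and 1 R 7, but not 2 R 7.
Only serial holds.

serial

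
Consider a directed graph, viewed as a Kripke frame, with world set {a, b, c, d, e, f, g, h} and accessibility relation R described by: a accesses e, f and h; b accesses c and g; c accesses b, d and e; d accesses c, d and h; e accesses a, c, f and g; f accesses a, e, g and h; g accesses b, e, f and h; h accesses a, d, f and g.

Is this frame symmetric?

Yes

Symmetric: yes — every pair in R has its reverse in R.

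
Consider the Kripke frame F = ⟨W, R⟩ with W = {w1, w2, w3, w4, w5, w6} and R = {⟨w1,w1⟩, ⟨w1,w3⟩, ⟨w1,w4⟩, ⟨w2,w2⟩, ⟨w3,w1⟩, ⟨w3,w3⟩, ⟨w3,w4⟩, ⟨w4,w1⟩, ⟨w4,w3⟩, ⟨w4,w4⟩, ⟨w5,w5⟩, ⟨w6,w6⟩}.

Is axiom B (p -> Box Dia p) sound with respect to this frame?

By correspondence theory, B is valid on a frame iff R is symmetric.
Symmetric: yes — every pair in R has its reverse in R.

Yes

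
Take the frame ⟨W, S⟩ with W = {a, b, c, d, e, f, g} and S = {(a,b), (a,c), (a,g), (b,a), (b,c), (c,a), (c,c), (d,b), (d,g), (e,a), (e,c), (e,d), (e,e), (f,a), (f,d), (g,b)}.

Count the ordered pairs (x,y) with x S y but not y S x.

Enumerating: (a,g), (b,c), (d,b), (d,g), (e,a), (e,c), (e,d), (f,a), (f,d), (g,b).

10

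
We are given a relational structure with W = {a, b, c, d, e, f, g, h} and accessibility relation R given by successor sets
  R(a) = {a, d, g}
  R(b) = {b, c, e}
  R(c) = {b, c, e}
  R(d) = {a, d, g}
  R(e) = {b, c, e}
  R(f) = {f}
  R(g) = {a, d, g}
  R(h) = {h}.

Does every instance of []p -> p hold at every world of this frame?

The schema T characterises exactly the reflexive frames.
Reflexive: yes — every world is R-related to itself.

Yes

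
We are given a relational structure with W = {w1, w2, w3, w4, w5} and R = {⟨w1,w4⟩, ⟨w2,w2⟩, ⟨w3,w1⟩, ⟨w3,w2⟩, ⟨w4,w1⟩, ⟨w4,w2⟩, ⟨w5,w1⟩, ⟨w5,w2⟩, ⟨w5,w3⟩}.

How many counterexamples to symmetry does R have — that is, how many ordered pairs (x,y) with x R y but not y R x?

Enumerating: (w3,w1), (w3,w2), (w4,w2), (w5,w1), (w5,w2), (w5,w3).

6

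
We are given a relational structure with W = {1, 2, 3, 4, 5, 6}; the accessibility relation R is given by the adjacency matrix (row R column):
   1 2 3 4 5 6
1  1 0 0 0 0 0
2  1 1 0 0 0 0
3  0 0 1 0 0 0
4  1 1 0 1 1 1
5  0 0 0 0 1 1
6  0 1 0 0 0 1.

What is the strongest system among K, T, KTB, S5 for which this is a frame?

T

Reflexive (axiom T): yes — every world is R-related to itself.
Symmetric (axiom B): no — 2 R 1 but not 1 R 2.
Euclidean (axiom 5): no — 4 R 1 and 4 R 2, but not 1 R 2.
So F validates K, T; KTB would additionally require R to be symmetric. The strongest is T.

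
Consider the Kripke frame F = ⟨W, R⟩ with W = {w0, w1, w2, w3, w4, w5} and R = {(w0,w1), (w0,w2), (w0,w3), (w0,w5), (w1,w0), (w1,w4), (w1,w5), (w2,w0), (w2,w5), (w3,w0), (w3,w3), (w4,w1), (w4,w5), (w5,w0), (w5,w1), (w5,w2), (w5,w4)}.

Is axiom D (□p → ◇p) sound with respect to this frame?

The schema D characterises exactly the serial frames.
Serial: yes — every world has a successor (e.g. w0 R w1).

Yes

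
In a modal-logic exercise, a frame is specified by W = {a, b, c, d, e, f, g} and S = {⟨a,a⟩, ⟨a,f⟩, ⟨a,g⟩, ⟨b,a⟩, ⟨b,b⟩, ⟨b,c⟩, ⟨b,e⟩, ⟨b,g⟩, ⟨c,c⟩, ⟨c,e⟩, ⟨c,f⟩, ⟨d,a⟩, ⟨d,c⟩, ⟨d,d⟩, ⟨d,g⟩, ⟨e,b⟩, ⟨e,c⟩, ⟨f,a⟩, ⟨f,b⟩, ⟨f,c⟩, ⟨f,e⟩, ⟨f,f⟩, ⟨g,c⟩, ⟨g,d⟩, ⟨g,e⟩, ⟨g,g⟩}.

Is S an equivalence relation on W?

No

Reflexive: no — e is not related to itself.
Symmetric: no — a S g but not g S a.
Transitive: no — a S f and f S b, but not a S b.
So S is not an equivalence relation.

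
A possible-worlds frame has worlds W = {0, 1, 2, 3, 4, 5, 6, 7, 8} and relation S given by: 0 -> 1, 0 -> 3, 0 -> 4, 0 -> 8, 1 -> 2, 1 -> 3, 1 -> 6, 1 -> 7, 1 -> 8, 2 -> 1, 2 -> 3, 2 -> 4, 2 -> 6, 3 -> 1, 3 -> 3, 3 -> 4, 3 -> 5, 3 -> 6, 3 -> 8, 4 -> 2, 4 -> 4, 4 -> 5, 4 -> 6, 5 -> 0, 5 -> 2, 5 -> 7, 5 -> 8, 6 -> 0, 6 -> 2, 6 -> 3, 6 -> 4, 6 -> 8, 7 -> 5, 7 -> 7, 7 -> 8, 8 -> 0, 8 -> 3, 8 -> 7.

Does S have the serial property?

Yes

Serial: yes — every world has a successor (e.g. 0 S 1).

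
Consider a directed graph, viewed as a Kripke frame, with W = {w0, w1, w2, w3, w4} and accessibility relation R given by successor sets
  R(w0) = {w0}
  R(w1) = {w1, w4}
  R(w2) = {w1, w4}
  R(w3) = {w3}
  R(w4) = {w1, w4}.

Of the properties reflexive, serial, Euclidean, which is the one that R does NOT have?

Reflexive: no — w2 is not related to itself.
Serial: yes — every world has a successor (e.g. w0 R w0).
Euclidean: yes — any two successors of a common world are R-related.
Only reflexive fails.

reflexive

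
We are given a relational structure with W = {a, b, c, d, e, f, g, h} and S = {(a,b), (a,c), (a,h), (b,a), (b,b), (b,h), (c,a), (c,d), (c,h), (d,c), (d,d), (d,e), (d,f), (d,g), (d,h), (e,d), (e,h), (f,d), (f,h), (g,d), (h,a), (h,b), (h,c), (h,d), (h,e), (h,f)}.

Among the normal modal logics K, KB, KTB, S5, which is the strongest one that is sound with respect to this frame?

Symmetric (axiom B): yes — every pair in S has its reverse in S.
Reflexive (axiom T): no — a is not related to itself.
Euclidean (axiom 5): no — a S b and a S c, but not b S c.
So F validates K, KB; KTB would additionally require S to be reflexive. The strongest is KB.

KB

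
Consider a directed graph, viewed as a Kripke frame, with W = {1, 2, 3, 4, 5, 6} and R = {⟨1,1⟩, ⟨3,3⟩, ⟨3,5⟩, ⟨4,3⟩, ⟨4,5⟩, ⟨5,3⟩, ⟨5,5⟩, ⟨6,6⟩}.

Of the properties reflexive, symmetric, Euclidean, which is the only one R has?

Reflexive: no — 2 is not related to itself.
Symmetric: no — 4 R 3 but not 3 R 4.
Euclidean: yes — any two successors of a common world are R-related.
Only Euclidean holds.

Euclidean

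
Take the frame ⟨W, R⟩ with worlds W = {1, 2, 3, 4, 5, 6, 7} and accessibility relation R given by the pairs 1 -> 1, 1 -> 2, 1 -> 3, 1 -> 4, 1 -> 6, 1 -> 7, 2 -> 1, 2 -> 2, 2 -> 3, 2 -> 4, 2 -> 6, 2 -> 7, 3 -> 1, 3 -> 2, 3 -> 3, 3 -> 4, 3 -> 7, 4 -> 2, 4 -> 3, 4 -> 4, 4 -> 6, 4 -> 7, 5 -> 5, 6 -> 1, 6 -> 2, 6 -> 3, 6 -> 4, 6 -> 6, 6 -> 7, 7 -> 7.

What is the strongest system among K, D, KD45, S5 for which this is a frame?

D

Serial (axiom D): yes — every world has a successor (e.g. 1 R 1).
Euclidean (axiom 5): no — 1 R 3 and 1 R 6, but not 3 R 6.
Transitive (axiom 4): no — 3 R 1 and 1 R 6, but not 3 R 6.
Reflexive (axiom T): yes — every world is R-related to itself.
So F validates K, D; KD45 would additionally require R to be Euclidean and transitive. The strongest is D.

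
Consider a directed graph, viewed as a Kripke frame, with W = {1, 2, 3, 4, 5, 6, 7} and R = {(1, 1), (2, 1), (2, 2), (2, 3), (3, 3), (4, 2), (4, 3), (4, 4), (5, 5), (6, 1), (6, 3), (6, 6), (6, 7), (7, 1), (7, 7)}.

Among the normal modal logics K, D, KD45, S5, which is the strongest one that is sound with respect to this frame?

D

Serial (axiom D): yes — every world has a successor (e.g. 1 R 1).
Euclidean (axiom 5): no — 2 R 1 and 2 R 3, but not 1 R 3.
Transitive (axiom 4): no — 4 R 2 and 2 R 1, but not 4 R 1.
Reflexive (axiom T): yes — every world is R-related to itself.
So F validates K, D; KD45 would additionally require R to be Euclidean and transitive. The strongest is D.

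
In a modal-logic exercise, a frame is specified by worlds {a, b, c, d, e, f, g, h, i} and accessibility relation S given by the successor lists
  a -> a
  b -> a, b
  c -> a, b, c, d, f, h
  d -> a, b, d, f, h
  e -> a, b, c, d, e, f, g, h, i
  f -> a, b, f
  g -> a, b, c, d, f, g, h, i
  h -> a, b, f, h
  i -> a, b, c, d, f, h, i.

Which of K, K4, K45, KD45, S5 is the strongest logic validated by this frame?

Transitive (axiom 4): yes — every two-step S-path is closed by a direct edge.
Euclidean (axiom 5): no — c S a and c S b, but not a S b.
Serial (axiom D): yes — every world has a successor (e.g. a S a).
Reflexive (axiom T): yes — every world is S-related to itself.
So F validates K, K4; K45 would additionally require S to be Euclidean. The strongest is K4.

K4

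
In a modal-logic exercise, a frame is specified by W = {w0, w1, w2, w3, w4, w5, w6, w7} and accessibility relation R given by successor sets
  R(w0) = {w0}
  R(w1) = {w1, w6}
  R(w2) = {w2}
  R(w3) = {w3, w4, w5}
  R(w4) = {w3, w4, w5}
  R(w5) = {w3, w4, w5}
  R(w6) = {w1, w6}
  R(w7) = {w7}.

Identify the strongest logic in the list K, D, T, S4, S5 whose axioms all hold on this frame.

S5

Serial (axiom D): yes — every world has a successor (e.g. w0 R w0).
Reflexive (axiom T): yes — every world is R-related to itself.
Transitive (axiom 4): yes — every two-step R-path is closed by a direct edge.
Euclidean (axiom 5): yes — any two successors of a common world are R-related.
So F validates K, D, T, S4, S5. The strongest is S5.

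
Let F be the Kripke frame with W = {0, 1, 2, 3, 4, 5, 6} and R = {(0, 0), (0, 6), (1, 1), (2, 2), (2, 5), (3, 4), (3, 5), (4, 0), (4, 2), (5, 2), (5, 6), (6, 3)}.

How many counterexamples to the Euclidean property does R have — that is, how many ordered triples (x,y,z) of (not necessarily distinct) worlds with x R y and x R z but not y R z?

13

Enumerating: (0,6,0), (0,6,6), (2,5,5), (3,4,4), (3,4,5), (3,5,4), (3,5,5), (4,0,2), (4,2,0), (5,2,6), (5,6,2), (5,6,6), (6,3,3).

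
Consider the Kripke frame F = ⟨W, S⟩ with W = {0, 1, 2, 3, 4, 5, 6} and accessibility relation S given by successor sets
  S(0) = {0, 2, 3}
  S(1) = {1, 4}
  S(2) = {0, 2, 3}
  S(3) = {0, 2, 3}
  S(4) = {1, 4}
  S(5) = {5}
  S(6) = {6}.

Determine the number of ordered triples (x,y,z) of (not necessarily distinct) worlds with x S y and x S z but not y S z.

0

S is Euclidean; there are no such tuples.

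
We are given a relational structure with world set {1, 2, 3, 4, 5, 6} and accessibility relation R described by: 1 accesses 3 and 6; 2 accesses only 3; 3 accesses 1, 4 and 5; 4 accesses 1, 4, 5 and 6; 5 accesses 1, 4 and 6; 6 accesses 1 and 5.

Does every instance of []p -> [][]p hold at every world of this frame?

The schema 4 characterises exactly the transitive frames.
Transitive: no — 1 R 3 and 3 R 4, but not 1 R 4.

No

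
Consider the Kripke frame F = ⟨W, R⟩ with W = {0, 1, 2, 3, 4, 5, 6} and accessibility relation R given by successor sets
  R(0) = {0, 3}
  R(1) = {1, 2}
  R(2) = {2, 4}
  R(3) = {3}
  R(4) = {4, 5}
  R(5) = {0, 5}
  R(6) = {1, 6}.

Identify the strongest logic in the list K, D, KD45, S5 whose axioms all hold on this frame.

Serial (axiom D): yes — every world has a successor (e.g. 0 R 0).
Euclidean (axiom 5): no — 0 R 3 and 0 R 0, but not 3 R 0.
Transitive (axiom 4): no — 1 R 2 and 2 R 4, but not 1 R 4.
Reflexive (axiom T): yes — every world is R-related to itself.
So F validates K, D; KD45 would additionally require R to be Euclidean and transitive. The strongest is D.

D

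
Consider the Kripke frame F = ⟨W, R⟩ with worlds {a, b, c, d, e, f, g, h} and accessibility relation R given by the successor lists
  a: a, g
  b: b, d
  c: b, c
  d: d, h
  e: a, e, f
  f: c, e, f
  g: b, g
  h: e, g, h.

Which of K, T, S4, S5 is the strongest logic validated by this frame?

Reflexive (axiom T): yes — every world is R-related to itself.
Transitive (axiom 4): no — a R g and g R b, but not a R b.
Euclidean (axiom 5): no — e R a and e R f, but not a R f.
So F validates K, T; S4 would additionally require R to be transitive. The strongest is T.

T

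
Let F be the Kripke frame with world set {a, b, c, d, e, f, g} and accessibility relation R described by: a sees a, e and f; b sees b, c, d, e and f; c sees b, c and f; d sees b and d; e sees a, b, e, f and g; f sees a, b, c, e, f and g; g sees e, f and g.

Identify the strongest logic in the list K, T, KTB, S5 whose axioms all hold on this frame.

Reflexive (axiom T): yes — every world is R-related to itself.
Symmetric (axiom B): yes — every pair in R has its reverse in R.
Euclidean (axiom 5): no — b R c and b R d, but not c R d.
So F validates K, T, KTB; S5 would additionally require R to be Euclidean. The strongest is KTB.

KTB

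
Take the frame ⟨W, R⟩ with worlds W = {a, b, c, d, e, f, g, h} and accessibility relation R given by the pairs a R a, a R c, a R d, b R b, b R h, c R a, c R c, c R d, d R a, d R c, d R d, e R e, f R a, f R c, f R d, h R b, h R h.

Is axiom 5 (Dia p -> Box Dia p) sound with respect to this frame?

By correspondence theory, 5 is valid on a frame iff R is Euclidean.
Euclidean: yes — any two successors of a common world are R-related.

Yes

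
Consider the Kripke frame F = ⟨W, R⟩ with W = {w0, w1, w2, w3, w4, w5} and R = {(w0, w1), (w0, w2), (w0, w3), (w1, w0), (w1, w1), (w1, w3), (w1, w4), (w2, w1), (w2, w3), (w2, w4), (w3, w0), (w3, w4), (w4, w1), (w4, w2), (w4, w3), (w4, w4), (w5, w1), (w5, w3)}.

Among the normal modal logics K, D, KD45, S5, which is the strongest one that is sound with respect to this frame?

D

Serial (axiom D): yes — every world has a successor (e.g. w0 R w1).
Euclidean (axiom 5): no — w0 R w1 and w0 R w2, but not w1 R w2.
Transitive (axiom 4): no — w0 R w1 and w1 R w4, but not w0 R w4.
Reflexive (axiom T): no — w0 is not related to itself.
So F validates K, D; KD45 would additionally require R to be Euclidean and transitive. The strongest is D.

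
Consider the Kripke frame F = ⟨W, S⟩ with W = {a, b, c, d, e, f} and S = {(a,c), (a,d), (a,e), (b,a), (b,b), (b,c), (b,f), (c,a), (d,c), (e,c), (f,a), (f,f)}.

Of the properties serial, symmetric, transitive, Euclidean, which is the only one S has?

Serial: yes — every world has a successor (e.g. a S c).
Symmetric: no — a S d but not d S a.
Transitive: no — b S a and a S d, but not b S d.
Euclidean: no — a S c and a S d, but not c S d.
Only serial holds.

serial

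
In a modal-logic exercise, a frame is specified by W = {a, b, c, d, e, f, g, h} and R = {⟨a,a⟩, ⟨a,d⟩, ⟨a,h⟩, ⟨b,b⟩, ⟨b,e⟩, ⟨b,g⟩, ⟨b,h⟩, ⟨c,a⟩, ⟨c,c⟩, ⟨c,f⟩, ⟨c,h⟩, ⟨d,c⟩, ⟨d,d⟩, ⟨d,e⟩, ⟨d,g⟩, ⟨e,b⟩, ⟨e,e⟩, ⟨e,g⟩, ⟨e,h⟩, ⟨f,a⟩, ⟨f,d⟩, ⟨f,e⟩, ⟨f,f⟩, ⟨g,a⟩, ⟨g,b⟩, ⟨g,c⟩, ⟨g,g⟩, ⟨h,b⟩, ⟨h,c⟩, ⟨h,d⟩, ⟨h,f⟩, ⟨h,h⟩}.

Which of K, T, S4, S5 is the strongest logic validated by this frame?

Reflexive (axiom T): yes — every world is R-related to itself.
Transitive (axiom 4): no — a R d and d R c, but not a R c.
Euclidean (axiom 5): no — a R d and a R h, but not d R h.
So F validates K, T; S4 would additionally require R to be transitive. The strongest is T.

T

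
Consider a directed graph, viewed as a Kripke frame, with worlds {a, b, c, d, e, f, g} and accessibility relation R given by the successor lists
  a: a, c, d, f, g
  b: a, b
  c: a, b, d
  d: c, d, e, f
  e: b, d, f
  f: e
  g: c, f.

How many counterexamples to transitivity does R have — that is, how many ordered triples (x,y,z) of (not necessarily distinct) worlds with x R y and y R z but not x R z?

27

Enumerating: (a,c,b), (a,d,e), (a,f,e), (b,a,c), (b,a,d), (b,a,f), (b,a,g), (c,a,c), (c,a,f), (c,a,g), (c,d,c), (c,d,e), … and 15 more.
Total: 27.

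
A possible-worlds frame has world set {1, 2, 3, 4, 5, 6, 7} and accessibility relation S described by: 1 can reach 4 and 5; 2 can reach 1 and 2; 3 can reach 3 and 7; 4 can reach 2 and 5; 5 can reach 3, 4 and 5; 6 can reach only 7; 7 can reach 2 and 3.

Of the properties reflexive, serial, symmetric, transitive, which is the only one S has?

serial

Reflexive: no — 1 is not related to itself.
Serial: yes — every world has a successor (e.g. 1 S 4).
Symmetric: no — 1 S 4 but not 4 S 1.
Transitive: no — 1 S 4 and 4 S 2, but not 1 S 2.
Only serial holds.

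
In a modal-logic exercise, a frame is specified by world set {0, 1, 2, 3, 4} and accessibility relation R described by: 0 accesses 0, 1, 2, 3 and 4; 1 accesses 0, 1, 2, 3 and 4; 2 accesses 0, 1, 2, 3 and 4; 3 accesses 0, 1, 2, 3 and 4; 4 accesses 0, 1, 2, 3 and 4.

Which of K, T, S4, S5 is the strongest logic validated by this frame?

S5

Reflexive (axiom T): yes — every world is R-related to itself.
Transitive (axiom 4): yes — every two-step R-path is closed by a direct edge.
Euclidean (axiom 5): yes — any two successors of a common world are R-related.
So F validates K, T, S4, S5. The strongest is S5.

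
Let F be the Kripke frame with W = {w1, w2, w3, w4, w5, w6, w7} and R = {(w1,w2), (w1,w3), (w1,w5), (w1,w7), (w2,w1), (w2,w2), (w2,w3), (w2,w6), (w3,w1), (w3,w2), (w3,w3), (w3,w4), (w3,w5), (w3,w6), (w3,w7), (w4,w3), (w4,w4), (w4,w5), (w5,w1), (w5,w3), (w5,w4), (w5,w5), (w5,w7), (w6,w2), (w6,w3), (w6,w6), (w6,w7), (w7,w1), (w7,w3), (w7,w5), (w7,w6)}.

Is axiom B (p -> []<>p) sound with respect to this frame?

The schema B characterises exactly the symmetric frames.
Symmetric: yes — every pair in R has its reverse in R.

Yes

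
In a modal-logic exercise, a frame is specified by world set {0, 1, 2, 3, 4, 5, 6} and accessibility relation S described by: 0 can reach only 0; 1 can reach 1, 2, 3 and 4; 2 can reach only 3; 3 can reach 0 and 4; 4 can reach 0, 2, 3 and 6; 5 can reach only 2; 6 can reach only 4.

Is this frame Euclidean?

Euclidean: no — 1 S 2 and 1 S 4, but not 2 S 4.

No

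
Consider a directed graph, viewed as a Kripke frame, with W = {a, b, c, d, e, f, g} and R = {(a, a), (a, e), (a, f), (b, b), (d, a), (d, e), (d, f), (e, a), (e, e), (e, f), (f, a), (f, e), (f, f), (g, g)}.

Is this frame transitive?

Transitive: yes — every two-step R-path is closed by a direct edge.

Yes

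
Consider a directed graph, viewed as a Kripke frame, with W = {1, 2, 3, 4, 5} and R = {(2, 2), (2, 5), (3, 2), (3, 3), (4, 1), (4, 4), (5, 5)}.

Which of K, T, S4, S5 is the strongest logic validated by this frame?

Reflexive (axiom T): no — 1 is not related to itself.
Transitive (axiom 4): no — 3 R 2 and 2 R 5, but not 3 R 5.
Euclidean (axiom 5): no — 2 R 5 and 2 R 2, but not 5 R 2.
So F validates K; T would additionally require R to be reflexive. The strongest is K.

K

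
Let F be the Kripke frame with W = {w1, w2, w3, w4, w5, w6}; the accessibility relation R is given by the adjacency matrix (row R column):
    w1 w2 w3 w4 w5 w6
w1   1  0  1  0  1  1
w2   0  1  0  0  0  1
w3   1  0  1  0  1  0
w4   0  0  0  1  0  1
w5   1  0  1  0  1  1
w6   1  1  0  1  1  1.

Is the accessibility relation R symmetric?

Yes

Symmetric: yes — every pair in R has its reverse in R.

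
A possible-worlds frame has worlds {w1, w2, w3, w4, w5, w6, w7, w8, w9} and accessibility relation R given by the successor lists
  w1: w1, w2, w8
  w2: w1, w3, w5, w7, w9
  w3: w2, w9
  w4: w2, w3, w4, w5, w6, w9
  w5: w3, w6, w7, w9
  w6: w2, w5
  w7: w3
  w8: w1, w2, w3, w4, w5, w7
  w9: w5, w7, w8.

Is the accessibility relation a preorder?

No

Reflexive: no — w2 is not related to itself.
Transitive: no — w1 R w2 and w2 R w3, but not w1 R w3.
So R is not a preorder.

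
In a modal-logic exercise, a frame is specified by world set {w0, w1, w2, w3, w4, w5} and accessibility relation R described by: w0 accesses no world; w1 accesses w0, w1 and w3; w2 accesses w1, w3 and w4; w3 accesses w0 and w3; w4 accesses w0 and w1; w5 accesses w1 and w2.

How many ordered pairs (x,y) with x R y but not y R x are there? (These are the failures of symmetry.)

Enumerating: (w1,w0), (w1,w3), (w2,w1), (w2,w3), (w2,w4), (w3,w0), (w4,w0), (w4,w1), (w5,w1), (w5,w2).

10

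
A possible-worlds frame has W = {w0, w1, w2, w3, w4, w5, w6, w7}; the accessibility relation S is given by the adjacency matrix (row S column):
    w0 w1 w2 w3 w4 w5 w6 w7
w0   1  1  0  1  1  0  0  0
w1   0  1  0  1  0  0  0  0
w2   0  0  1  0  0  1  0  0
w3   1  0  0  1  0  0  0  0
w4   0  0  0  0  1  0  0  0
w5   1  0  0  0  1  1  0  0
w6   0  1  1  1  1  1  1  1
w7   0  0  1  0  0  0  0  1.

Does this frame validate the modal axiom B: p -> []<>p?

By correspondence theory, B is valid on a frame iff S is symmetric.
Symmetric: no — w0 S w1 but not w1 S w0.

No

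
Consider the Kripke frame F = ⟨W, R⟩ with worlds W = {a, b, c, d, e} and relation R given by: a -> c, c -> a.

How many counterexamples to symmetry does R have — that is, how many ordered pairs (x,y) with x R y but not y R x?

R is symmetric; there are no such tuples.

0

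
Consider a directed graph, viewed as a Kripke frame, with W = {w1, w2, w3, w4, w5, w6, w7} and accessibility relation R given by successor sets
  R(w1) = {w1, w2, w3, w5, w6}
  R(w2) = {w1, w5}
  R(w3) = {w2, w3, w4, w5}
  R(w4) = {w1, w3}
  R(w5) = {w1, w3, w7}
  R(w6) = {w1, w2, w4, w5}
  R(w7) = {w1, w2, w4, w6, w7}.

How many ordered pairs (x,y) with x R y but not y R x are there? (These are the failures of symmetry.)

Enumerating: (w1,w3), (w2,w5), (w3,w2), (w4,w1), (w5,w7), (w6,w2), (w6,w4), (w6,w5), (w7,w1), (w7,w2), (w7,w4), (w7,w6).

12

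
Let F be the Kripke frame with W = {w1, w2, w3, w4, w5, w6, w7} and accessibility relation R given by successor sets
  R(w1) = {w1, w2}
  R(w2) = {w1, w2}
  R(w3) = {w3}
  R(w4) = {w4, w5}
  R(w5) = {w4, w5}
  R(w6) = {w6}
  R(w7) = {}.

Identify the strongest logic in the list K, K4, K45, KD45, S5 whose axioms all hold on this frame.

Transitive (axiom 4): yes — every two-step R-path is closed by a direct edge.
Euclidean (axiom 5): yes — any two successors of a common world are R-related.
Serial (axiom D): no — w7 has no R-successor.
Reflexive (axiom T): no — w7 is not related to itself.
So F validates K, K4, K45; KD45 would additionally require R to be serial. The strongest is K45.

K45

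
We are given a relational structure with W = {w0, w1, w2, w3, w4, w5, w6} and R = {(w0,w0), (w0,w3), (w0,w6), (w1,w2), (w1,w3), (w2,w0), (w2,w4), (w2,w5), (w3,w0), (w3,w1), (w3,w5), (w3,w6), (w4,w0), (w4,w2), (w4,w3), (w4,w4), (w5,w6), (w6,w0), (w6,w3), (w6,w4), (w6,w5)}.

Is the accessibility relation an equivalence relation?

Reflexive: no — w1 is not related to itself.
Symmetric: no — w1 R w2 but not w2 R w1.
Transitive: no — w0 R w3 and w3 R w1, but not w0 R w1.
So R is not an equivalence relation.

No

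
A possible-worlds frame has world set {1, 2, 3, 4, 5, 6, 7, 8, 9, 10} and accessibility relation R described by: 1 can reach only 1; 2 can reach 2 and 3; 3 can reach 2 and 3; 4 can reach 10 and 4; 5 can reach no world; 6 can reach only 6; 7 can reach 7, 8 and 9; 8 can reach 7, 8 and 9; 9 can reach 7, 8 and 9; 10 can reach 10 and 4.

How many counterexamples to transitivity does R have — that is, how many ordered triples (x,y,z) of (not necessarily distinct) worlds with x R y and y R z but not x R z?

0

R is transitive; there are no such tuples.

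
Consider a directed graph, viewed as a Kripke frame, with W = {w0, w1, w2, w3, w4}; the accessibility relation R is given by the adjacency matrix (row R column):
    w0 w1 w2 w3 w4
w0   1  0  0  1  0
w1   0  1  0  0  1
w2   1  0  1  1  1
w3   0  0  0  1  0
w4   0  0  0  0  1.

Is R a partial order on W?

Reflexive: yes — every world is R-related to itself.
Transitive: yes — every two-step R-path is closed by a direct edge.
Antisymmetric: yes — no distinct pair is related both ways.
So R is a partial order.

Yes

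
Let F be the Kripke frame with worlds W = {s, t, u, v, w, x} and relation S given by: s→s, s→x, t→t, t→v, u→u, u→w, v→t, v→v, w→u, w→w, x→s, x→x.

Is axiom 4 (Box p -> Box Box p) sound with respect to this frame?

Yes

The schema 4 characterises exactly the transitive frames.
Transitive: yes — every two-step S-path is closed by a direct edge.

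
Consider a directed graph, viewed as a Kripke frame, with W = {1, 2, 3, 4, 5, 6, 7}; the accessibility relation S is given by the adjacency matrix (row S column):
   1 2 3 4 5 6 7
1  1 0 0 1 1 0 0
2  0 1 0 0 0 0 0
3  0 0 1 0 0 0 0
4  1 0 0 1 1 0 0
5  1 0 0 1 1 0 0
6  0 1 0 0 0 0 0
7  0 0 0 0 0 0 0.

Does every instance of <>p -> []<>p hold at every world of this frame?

The schema 5 characterises exactly the Euclidean frames.
Euclidean: yes — any two successors of a common world are S-related.

Yes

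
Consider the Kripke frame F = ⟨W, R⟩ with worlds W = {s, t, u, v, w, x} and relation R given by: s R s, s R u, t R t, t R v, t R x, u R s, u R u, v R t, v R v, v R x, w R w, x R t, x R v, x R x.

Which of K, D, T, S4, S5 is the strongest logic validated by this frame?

S5

Serial (axiom D): yes — every world has a successor (e.g. s R s).
Reflexive (axiom T): yes — every world is R-related to itself.
Transitive (axiom 4): yes — every two-step R-path is closed by a direct edge.
Euclidean (axiom 5): yes — any two successors of a common world are R-related.
So F validates K, D, T, S4, S5. The strongest is S5.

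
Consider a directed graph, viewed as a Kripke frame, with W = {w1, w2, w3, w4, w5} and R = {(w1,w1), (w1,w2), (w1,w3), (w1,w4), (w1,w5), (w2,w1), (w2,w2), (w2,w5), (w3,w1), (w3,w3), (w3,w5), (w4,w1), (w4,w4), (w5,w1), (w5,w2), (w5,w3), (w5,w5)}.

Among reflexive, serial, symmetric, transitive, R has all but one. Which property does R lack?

transitive

Reflexive: yes — every world is R-related to itself.
Serial: yes — every world has a successor (e.g. w1 R w1).
Symmetric: yes — every pair in R has its reverse in R.
Transitive: no — w2 R w1 and w1 R w3, but not w2 R w3.
Only transitive fails.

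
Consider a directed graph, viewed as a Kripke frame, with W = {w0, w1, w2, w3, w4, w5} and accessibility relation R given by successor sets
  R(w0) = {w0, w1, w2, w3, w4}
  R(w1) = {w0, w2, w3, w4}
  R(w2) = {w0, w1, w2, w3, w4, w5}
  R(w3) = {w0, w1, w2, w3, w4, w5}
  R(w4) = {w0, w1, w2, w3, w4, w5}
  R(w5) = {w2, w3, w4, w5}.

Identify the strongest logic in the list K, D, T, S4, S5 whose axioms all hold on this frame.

Serial (axiom D): yes — every world has a successor (e.g. w0 R w0).
Reflexive (axiom T): no — w1 is not related to itself.
Transitive (axiom 4): no — w0 R w2 and w2 R w5, but not w0 R w5.
Euclidean (axiom 5): no — w2 R w0 and w2 R w5, but not w0 R w5.
So F validates K, D; T would additionally require R to be reflexive. The strongest is D.

D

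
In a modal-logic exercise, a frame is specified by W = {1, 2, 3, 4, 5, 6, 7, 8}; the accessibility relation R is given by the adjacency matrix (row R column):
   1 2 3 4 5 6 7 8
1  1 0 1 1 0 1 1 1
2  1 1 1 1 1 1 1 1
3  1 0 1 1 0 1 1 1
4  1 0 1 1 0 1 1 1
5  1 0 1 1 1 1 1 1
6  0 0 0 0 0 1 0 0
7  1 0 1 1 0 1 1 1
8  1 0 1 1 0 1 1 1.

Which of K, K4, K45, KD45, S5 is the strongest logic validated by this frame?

Transitive (axiom 4): yes — every two-step R-path is closed by a direct edge.
Euclidean (axiom 5): no — 1 R 6 and 1 R 3, but not 6 R 3.
Serial (axiom D): yes — every world has a successor (e.g. 1 R 1).
Reflexive (axiom T): yes — every world is R-related to itself.
So F validates K, K4; K45 would additionally require R to be Euclidean. The strongest is K4.

K4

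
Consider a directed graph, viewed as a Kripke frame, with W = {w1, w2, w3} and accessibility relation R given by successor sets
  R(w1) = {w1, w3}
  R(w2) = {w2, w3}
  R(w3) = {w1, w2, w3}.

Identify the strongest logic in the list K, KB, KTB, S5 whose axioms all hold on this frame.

Symmetric (axiom B): yes — every pair in R has its reverse in R.
Reflexive (axiom T): yes — every world is R-related to itself.
Euclidean (axiom 5): no — w3 R w1 and w3 R w2, but not w1 R w2.
So F validates K, KB, KTB; S5 would additionally require R to be Euclidean. The strongest is KTB.

KTB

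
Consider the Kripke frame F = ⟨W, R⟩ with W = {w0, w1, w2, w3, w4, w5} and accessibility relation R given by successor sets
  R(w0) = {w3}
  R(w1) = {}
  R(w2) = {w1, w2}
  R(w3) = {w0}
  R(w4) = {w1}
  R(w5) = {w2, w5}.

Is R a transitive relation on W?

Transitive: no — w5 R w2 and w2 R w1, but not w5 R w1.

No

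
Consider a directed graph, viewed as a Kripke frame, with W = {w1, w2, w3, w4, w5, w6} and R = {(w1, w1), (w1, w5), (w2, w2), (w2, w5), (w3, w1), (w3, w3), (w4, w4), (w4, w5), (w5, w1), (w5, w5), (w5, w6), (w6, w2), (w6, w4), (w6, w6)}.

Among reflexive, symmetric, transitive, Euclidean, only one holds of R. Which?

reflexive

Reflexive: yes — every world is R-related to itself.
Symmetric: no — w2 R w5 but not w5 R w2.
Transitive: no — w1 R w5 and w5 R w6, but not w1 R w6.
Euclidean: no — w5 R w1 and w5 R w6, but not w1 R w6.
Only reflexive holds.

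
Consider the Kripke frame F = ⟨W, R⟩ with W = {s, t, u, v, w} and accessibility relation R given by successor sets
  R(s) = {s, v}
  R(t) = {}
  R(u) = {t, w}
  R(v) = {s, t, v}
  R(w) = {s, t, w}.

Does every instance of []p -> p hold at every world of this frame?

Axiom T corresponds to the accessibility relation being reflexive.
Reflexive: no — t is not related to itself.

No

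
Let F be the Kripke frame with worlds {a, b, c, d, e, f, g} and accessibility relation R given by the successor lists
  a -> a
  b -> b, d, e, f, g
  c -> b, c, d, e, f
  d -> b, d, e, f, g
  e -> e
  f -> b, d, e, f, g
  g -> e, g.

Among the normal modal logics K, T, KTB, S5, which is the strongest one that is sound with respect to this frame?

Reflexive (axiom T): yes — every world is R-related to itself.
Symmetric (axiom B): no — b R e but not e R b.
Euclidean (axiom 5): no — b R e and b R d, but not e R d.
So F validates K, T; KTB would additionally require R to be symmetric. The strongest is T.

T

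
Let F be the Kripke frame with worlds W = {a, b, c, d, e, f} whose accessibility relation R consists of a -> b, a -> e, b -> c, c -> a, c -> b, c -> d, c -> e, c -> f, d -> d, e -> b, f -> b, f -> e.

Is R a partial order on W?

No

Reflexive: no — a is not related to itself.
Transitive: no — a R b and b R c, but not a R c.
Antisymmetric: no — b R c and c R b with b ≠ c.
So R is not a partial order.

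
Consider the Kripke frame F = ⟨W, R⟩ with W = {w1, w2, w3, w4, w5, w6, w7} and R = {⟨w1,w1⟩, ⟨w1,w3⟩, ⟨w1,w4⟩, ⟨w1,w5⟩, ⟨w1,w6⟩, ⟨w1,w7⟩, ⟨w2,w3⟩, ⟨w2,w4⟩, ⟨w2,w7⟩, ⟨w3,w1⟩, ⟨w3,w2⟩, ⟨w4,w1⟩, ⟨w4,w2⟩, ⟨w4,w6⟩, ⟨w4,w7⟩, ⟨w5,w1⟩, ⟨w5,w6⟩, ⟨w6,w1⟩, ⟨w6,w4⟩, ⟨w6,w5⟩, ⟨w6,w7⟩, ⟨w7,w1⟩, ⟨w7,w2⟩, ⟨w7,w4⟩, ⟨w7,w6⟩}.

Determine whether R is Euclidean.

No

Euclidean: no — w1 R w3 and w1 R w4, but not w3 R w4.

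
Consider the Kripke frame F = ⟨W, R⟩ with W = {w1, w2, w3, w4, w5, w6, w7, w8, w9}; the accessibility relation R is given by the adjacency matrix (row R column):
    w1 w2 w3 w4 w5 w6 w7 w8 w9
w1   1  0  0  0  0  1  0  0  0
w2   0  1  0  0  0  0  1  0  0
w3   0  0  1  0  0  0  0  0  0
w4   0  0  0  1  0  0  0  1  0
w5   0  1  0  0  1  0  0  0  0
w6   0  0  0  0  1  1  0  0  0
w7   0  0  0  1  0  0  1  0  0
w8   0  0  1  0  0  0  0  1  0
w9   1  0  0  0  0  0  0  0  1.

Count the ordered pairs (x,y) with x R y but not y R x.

Enumerating: (w1,w6), (w2,w7), (w4,w8), (w5,w2), (w6,w5), (w7,w4), (w8,w3), (w9,w1).

8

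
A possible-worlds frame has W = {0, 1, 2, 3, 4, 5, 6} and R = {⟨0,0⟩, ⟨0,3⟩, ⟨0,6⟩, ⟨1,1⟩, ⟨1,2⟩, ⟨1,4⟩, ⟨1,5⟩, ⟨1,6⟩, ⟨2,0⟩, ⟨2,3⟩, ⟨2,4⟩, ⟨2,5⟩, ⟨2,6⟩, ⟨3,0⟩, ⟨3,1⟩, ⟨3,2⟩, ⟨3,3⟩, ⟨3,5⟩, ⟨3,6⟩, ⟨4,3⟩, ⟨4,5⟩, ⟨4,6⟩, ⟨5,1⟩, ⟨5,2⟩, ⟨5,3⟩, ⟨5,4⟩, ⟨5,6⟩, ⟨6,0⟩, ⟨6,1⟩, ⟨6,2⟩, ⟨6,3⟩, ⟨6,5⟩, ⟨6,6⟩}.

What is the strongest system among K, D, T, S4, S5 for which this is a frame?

D

Serial (axiom D): yes — every world has a successor (e.g. 0 R 0).
Reflexive (axiom T): no — 2 is not related to itself.
Transitive (axiom 4): no — 0 R 3 and 3 R 1, but not 0 R 1.
Euclidean (axiom 5): no — 1 R 4 and 1 R 2, but not 4 R 2.
So F validates K, D; T would additionally require R to be reflexive. The strongest is D.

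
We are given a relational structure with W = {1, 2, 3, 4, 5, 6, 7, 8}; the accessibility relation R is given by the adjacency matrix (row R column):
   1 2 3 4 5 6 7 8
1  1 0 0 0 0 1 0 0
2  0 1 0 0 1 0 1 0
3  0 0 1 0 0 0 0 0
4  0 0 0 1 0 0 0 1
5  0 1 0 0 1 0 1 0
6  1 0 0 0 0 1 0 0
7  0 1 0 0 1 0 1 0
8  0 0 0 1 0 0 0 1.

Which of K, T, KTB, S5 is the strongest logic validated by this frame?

S5

Reflexive (axiom T): yes — every world is R-related to itself.
Symmetric (axiom B): yes — every pair in R has its reverse in R.
Euclidean (axiom 5): yes — any two successors of a common world are R-related.
So F validates K, T, KTB, S5. The strongest is S5.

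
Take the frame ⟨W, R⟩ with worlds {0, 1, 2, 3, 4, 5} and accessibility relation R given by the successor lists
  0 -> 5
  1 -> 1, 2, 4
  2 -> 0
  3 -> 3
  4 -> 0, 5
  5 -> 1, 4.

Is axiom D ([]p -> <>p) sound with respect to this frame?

Axiom D corresponds to the accessibility relation being serial.
Serial: yes — every world has a successor (e.g. 0 R 5).

Yes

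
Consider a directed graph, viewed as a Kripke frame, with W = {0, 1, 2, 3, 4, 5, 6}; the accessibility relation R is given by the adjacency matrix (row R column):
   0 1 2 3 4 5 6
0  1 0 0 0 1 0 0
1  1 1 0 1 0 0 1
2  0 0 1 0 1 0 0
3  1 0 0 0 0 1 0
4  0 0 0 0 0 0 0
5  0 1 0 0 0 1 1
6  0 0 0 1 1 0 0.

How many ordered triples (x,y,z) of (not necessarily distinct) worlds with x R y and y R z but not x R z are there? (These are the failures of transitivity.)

Enumerating: (1,0,4), (1,3,5), (1,6,4), (3,0,4), (3,5,1), (3,5,6), (5,1,0), (5,1,3), (5,6,3), (5,6,4), (6,3,0), (6,3,5).

12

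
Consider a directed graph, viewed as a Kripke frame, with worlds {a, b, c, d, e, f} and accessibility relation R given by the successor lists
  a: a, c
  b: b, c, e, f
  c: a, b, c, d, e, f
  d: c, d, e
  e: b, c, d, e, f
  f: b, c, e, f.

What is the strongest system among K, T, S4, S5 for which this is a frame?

Reflexive (axiom T): yes — every world is R-related to itself.
Transitive (axiom 4): no — a R c and c R b, but not a R b.
Euclidean (axiom 5): no — c R a and c R b, but not a R b.
So F validates K, T; S4 would additionally require R to be transitive. The strongest is T.

T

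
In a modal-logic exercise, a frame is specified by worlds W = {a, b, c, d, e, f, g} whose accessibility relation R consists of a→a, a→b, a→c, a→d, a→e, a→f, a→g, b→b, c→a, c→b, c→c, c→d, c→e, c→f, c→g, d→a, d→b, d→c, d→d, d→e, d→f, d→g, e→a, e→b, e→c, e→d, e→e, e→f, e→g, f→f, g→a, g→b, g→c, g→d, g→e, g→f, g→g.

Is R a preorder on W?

Yes

Reflexive: yes — every world is R-related to itself.
Transitive: yes — every two-step R-path is closed by a direct edge.
So R is a preorder.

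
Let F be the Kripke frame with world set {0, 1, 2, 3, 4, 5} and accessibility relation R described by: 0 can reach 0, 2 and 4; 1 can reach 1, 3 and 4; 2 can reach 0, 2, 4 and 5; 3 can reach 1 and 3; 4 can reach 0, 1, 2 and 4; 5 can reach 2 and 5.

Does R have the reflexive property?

Yes

Reflexive: yes — every world is R-related to itself.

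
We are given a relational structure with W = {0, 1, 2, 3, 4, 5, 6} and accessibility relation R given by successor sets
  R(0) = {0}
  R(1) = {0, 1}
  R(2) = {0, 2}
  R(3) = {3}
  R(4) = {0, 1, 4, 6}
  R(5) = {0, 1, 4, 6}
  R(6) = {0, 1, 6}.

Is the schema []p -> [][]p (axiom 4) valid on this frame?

Yes

Axiom 4 corresponds to the accessibility relation being transitive.
Transitive: yes — every two-step R-path is closed by a direct edge.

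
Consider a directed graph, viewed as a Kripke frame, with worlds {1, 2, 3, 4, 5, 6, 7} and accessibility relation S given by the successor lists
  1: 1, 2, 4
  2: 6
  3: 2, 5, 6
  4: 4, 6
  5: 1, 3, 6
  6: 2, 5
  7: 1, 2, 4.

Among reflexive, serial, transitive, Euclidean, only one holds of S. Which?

Reflexive: no — 2 is not related to itself.
Serial: yes — every world has a successor (e.g. 1 S 1).
Transitive: no — 1 S 2 and 2 S 6, but not 1 S 6.
Euclidean: no — 1 S 2 and 1 S 4, but not 2 S 4.
Only serial holds.

serial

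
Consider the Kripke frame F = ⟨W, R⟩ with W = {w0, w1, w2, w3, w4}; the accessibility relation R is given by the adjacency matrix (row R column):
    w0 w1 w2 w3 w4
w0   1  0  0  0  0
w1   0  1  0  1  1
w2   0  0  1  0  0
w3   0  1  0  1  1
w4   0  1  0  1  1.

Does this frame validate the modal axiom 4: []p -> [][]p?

Axiom 4 corresponds to the accessibility relation being transitive.
Transitive: yes — every two-step R-path is closed by a direct edge.

Yes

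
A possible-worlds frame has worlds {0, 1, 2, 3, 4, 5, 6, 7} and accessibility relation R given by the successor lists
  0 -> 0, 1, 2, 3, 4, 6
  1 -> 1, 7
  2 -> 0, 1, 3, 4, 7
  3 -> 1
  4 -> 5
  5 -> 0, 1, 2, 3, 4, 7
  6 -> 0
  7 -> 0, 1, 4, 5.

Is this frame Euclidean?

Euclidean: no — 0 R 1 and 0 R 2, but not 1 R 2.

No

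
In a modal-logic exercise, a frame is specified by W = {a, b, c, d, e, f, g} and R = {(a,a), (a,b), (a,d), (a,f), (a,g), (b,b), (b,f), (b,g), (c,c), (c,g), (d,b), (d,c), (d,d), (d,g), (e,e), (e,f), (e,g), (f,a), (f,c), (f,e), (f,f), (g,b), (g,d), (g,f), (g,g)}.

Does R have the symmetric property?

Symmetric: no — a R b but not b R a.

No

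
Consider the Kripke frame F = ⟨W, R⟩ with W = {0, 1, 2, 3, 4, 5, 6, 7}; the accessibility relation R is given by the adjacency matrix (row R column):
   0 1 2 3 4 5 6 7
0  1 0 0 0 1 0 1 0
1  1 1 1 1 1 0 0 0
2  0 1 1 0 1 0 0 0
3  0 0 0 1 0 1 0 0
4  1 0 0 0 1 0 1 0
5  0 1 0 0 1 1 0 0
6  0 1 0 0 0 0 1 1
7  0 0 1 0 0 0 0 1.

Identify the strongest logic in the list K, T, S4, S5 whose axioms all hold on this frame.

Reflexive (axiom T): yes — every world is R-related to itself.
Transitive (axiom 4): no — 0 R 6 and 6 R 1, but not 0 R 1.
Euclidean (axiom 5): no — 0 R 6 and 0 R 4, but not 6 R 4.
So F validates K, T; S4 would additionally require R to be transitive. The strongest is T.

T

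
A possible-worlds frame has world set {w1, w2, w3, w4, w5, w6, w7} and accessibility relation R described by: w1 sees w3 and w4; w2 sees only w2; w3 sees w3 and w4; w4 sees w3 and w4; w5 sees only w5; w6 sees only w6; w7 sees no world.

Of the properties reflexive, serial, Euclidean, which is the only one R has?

Reflexive: no — w1 is not related to itself.
Serial: no — w7 has no R-successor.
Euclidean: yes — any two successors of a common world are R-related.
Only Euclidean holds.

Euclidean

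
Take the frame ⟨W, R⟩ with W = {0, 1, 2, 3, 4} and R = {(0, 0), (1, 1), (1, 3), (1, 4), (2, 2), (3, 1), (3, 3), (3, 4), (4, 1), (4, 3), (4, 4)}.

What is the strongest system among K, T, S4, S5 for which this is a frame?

S5

Reflexive (axiom T): yes — every world is R-related to itself.
Transitive (axiom 4): yes — every two-step R-path is closed by a direct edge.
Euclidean (axiom 5): yes — any two successors of a common world are R-related.
So F validates K, T, S4, S5. The strongest is S5.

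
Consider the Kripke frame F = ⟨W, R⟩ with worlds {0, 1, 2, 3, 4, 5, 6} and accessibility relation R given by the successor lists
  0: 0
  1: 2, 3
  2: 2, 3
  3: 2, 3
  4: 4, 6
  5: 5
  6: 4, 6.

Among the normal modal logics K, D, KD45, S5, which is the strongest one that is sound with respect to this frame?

KD45

Serial (axiom D): yes — every world has a successor (e.g. 0 R 0).
Euclidean (axiom 5): yes — any two successors of a common world are R-related.
Transitive (axiom 4): yes — every two-step R-path is closed by a direct edge.
Reflexive (axiom T): no — 1 is not related to itself.
So F validates K, D, KD45; S5 would additionally require R to be reflexive. The strongest is KD45.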